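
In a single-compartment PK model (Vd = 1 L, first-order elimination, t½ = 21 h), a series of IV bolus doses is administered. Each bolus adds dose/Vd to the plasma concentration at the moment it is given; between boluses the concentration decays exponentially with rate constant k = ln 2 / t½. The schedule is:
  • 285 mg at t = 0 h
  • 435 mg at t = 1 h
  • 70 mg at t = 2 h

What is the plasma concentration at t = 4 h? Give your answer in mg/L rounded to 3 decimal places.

k = ln 2 / 21 = 0.03301 per h
Dose 1 (285 mg at t=0 h): 285·exp(−0.03301·4) = 249.750 mg/L
Dose 2 (435 mg at t=1 h): 435·exp(−0.03301·3) = 393.990 mg/L
Dose 3 (70 mg at t=2 h): 70·exp(−0.03301·2) = 65.528 mg/L
C(4) = 249.750 + 393.990 + 65.528 = 709.268 mg/L

709.268 mg/L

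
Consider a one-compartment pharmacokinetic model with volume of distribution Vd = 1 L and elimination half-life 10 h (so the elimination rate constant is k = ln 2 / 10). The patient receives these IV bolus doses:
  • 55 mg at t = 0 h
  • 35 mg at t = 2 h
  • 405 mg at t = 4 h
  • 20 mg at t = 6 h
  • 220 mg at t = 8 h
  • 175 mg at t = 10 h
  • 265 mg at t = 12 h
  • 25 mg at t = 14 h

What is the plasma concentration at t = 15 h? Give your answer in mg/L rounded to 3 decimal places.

k = ln 2 / 10 = 0.06931 per h
Dose 1 (55 mg at t=0 h): 55·exp(−0.06931·15) = 19.445 mg/L
Dose 2 (35 mg at t=2 h): 35·exp(−0.06931·13) = 14.214 mg/L
Dose 3 (405 mg at t=4 h): 405·exp(−0.06931·11) = 188.939 mg/L
Dose 4 (20 mg at t=6 h): 20·exp(−0.06931·9) = 10.718 mg/L
Dose 5 (220 mg at t=8 h): 220·exp(−0.06931·7) = 135.426 mg/L
Dose 6 (175 mg at t=10 h): 175·exp(−0.06931·5) = 123.744 mg/L
Dose 7 (265 mg at t=12 h): 265·exp(−0.06931·3) = 215.247 mg/L
Dose 8 (25 mg at t=14 h): 25·exp(−0.06931·1) = 23.326 mg/L
C(15) = 19.445 + 14.214 + 188.939 + 10.718 + 135.426 + 123.744 + 215.247 + 23.326 = 731.059 mg/L

731.059 mg/L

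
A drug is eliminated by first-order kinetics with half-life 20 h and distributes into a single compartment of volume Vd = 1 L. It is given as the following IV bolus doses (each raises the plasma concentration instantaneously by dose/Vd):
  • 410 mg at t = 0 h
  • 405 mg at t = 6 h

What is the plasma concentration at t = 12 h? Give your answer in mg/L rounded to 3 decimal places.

k = ln 2 / 20 = 0.03466 per h
Dose 1 (410 mg at t=0 h): 410·exp(−0.03466·12) = 270.499 mg/L
Dose 2 (405 mg at t=6 h): 405·exp(−0.03466·6) = 328.962 mg/L
C(12) = 270.499 + 328.962 = 599.461 mg/L

599.461 mg/L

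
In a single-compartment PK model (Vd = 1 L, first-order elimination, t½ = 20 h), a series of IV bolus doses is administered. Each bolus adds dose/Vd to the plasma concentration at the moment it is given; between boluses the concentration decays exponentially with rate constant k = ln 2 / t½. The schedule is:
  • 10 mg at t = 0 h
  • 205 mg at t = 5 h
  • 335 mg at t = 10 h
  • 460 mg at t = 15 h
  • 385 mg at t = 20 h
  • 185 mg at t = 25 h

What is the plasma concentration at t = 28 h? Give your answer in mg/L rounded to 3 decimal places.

1027.345 mg/L

k = ln 2 / 20 = 0.03466 per h
Dose 1 (10 mg at t=0 h): 10·exp(−0.03466·28) = 3.789 mg/L
Dose 2 (205 mg at t=5 h): 205·exp(−0.03466·23) = 92.378 mg/L
Dose 3 (335 mg at t=10 h): 335·exp(−0.03466·18) = 179.522 mg/L
Dose 4 (460 mg at t=15 h): 460·exp(−0.03466·13) = 293.149 mg/L
Dose 5 (385 mg at t=20 h): 385·exp(−0.03466·8) = 291.775 mg/L
Dose 6 (185 mg at t=25 h): 185·exp(−0.03466·3) = 166.731 mg/L
C(28) = 3.789 + 92.378 + 179.522 + 293.149 + 291.775 + 166.731 = 1027.345 mg/L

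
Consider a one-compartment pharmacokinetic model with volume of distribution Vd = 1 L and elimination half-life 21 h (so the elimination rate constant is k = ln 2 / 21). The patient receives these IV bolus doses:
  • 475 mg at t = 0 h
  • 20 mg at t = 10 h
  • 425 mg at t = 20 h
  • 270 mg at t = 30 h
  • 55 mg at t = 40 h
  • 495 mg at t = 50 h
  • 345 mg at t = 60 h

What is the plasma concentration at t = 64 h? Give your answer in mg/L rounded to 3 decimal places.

887.240 mg/L

k = ln 2 / 21 = 0.03301 per h
Dose 1 (475 mg at t=0 h): 475·exp(−0.03301·64) = 57.447 mg/L
Dose 2 (20 mg at t=10 h): 20·exp(−0.03301·54) = 3.365 mg/L
Dose 3 (425 mg at t=20 h): 425·exp(−0.03301·44) = 99.463 mg/L
Dose 4 (270 mg at t=30 h): 270·exp(−0.03301·34) = 87.899 mg/L
Dose 5 (55 mg at t=40 h): 55·exp(−0.03301·24) = 24.907 mg/L
Dose 6 (495 mg at t=50 h): 495·exp(−0.03301·14) = 311.830 mg/L
Dose 7 (345 mg at t=60 h): 345·exp(−0.03301·4) = 302.329 mg/L
C(64) = 57.447 + 3.365 + 99.463 + 87.899 + 24.907 + 311.830 + 302.329 = 887.240 mg/L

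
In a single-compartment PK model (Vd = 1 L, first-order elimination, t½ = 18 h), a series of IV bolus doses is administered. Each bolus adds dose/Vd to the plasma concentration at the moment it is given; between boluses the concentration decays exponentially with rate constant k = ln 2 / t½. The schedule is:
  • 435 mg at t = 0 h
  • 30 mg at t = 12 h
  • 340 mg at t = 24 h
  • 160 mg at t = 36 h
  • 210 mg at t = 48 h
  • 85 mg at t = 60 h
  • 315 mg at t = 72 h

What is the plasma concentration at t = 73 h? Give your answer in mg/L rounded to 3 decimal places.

553.852 mg/L

k = ln 2 / 18 = 0.03851 per h
Dose 1 (435 mg at t=0 h): 435·exp(−0.03851·73) = 26.160 mg/L
Dose 2 (30 mg at t=12 h): 30·exp(−0.03851·61) = 2.864 mg/L
Dose 3 (340 mg at t=24 h): 340·exp(−0.03851·49) = 51.524 mg/L
Dose 4 (160 mg at t=36 h): 160·exp(−0.03851·37) = 38.489 mg/L
Dose 5 (210 mg at t=48 h): 210·exp(−0.03851·25) = 80.190 mg/L
Dose 6 (85 mg at t=60 h): 85·exp(−0.03851·13) = 51.524 mg/L
Dose 7 (315 mg at t=72 h): 315·exp(−0.03851·1) = 303.101 mg/L
C(73) = 26.160 + 2.864 + 51.524 + 38.489 + 80.190 + 51.524 + 303.101 = 553.852 mg/L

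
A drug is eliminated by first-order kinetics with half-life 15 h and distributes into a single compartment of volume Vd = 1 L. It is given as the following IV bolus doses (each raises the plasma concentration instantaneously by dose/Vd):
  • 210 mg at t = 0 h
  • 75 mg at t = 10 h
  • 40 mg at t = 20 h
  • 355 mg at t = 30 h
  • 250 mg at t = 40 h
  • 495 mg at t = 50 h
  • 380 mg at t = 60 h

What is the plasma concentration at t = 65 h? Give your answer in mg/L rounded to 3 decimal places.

719.615 mg/L

k = ln 2 / 15 = 0.04621 per h
Dose 1 (210 mg at t=0 h): 210·exp(−0.04621·65) = 10.417 mg/L
Dose 2 (75 mg at t=10 h): 75·exp(−0.04621·55) = 5.906 mg/L
Dose 3 (40 mg at t=20 h): 40·exp(−0.04621·45) = 5.000 mg/L
Dose 4 (355 mg at t=30 h): 355·exp(−0.04621·35) = 70.441 mg/L
Dose 5 (250 mg at t=40 h): 250·exp(−0.04621·25) = 78.745 mg/L
Dose 6 (495 mg at t=50 h): 495·exp(−0.04621·15) = 247.500 mg/L
Dose 7 (380 mg at t=60 h): 380·exp(−0.04621·5) = 301.606 mg/L
C(65) = 10.417 + 5.906 + 5.000 + 70.441 + 78.745 + 247.500 + 301.606 = 719.615 mg/L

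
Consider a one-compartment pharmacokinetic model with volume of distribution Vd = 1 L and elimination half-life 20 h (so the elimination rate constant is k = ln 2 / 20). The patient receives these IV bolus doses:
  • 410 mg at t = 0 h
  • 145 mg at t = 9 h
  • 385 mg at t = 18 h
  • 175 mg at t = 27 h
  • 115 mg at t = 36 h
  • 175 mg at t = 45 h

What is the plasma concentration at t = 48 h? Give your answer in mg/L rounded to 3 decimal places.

569.437 mg/L

k = ln 2 / 20 = 0.03466 per h
Dose 1 (410 mg at t=0 h): 410·exp(−0.03466·48) = 77.680 mg/L
Dose 2 (145 mg at t=9 h): 145·exp(−0.03466·39) = 37.528 mg/L
Dose 3 (385 mg at t=18 h): 385·exp(−0.03466·30) = 136.118 mg/L
Dose 4 (175 mg at t=27 h): 175·exp(−0.03466·21) = 84.519 mg/L
Dose 5 (115 mg at t=36 h): 115·exp(−0.03466·12) = 75.872 mg/L
Dose 6 (175 mg at t=45 h): 175·exp(−0.03466·3) = 157.719 mg/L
C(48) = 77.680 + 37.528 + 136.118 + 84.519 + 75.872 + 157.719 = 569.437 mg/L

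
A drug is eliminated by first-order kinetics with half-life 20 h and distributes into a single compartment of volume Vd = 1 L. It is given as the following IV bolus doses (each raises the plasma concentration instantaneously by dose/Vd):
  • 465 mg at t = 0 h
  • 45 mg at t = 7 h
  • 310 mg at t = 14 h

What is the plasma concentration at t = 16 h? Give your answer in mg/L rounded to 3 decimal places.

k = ln 2 / 20 = 0.03466 per h
Dose 1 (465 mg at t=0 h): 465·exp(−0.03466·16) = 267.072 mg/L
Dose 2 (45 mg at t=7 h): 45·exp(−0.03466·9) = 32.942 mg/L
Dose 3 (310 mg at t=14 h): 310·exp(−0.03466·2) = 289.240 mg/L
C(16) = 267.072 + 32.942 + 289.240 = 589.255 mg/L

589.255 mg/L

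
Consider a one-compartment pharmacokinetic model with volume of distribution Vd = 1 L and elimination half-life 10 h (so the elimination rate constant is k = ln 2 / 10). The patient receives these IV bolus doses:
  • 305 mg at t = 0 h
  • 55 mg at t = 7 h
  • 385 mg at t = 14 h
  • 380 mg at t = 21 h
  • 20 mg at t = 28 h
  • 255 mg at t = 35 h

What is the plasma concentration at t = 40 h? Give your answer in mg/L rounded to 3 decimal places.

k = ln 2 / 10 = 0.06931 per h
Dose 1 (305 mg at t=0 h): 305·exp(−0.06931·40) = 19.062 mg/L
Dose 2 (55 mg at t=7 h): 55·exp(−0.06931·33) = 5.584 mg/L
Dose 3 (385 mg at t=14 h): 385·exp(−0.06931·26) = 63.501 mg/L
Dose 4 (380 mg at t=21 h): 380·exp(−0.06931·19) = 101.818 mg/L
Dose 5 (20 mg at t=28 h): 20·exp(−0.06931·12) = 8.706 mg/L
Dose 6 (255 mg at t=35 h): 255·exp(−0.06931·5) = 180.312 mg/L
C(40) = 19.062 + 5.584 + 63.501 + 101.818 + 8.706 + 180.312 = 378.984 mg/L

378.984 mg/L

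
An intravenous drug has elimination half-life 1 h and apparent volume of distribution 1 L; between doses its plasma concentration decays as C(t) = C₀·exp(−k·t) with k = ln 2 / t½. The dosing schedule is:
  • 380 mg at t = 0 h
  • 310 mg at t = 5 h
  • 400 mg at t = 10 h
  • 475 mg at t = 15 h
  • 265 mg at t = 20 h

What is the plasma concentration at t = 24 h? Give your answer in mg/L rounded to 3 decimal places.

k = ln 2 / 1 = 0.69315 per h
Dose 1 (380 mg at t=0 h): 380·exp(−0.69315·24) = 0.000 mg/L
Dose 2 (310 mg at t=5 h): 310·exp(−0.69315·19) = 0.001 mg/L
Dose 3 (400 mg at t=10 h): 400·exp(−0.69315·14) = 0.024 mg/L
Dose 4 (475 mg at t=15 h): 475·exp(−0.69315·9) = 0.928 mg/L
Dose 5 (265 mg at t=20 h): 265·exp(−0.69315·4) = 16.562 mg/L
C(24) = 0.000 + 0.001 + 0.024 + 0.928 + 16.562 = 17.515 mg/L

17.515 mg/L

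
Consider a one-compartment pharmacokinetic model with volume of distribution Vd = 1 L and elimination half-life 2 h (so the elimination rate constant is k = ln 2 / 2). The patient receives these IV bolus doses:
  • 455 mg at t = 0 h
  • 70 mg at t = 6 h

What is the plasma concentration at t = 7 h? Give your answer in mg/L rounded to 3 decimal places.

k = ln 2 / 2 = 0.34657 per h
Dose 1 (455 mg at t=0 h): 455·exp(−0.34657·7) = 40.217 mg/L
Dose 2 (70 mg at t=6 h): 70·exp(−0.34657·1) = 49.497 mg/L
C(7) = 40.217 + 49.497 = 89.714 mg/L

89.714 mg/L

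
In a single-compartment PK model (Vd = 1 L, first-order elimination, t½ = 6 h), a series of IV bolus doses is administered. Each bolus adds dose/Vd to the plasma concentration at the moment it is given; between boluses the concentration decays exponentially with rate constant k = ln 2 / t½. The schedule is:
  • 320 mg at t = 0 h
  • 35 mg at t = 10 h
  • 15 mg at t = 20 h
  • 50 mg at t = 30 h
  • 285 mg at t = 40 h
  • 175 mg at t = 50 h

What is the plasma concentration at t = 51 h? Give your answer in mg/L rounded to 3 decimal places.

k = ln 2 / 6 = 0.11552 per h
Dose 1 (320 mg at t=0 h): 320·exp(−0.11552·51) = 0.884 mg/L
Dose 2 (35 mg at t=10 h): 35·exp(−0.11552·41) = 0.307 mg/L
Dose 3 (15 mg at t=20 h): 15·exp(−0.11552·31) = 0.418 mg/L
Dose 4 (50 mg at t=30 h): 50·exp(−0.11552·21) = 4.419 mg/L
Dose 5 (285 mg at t=40 h): 285·exp(−0.11552·11) = 79.975 mg/L
Dose 6 (175 mg at t=50 h): 175·exp(−0.11552·1) = 155.907 mg/L
C(51) = 0.884 + 0.307 + 0.418 + 4.419 + 79.975 + 155.907 = 241.911 mg/L

241.911 mg/L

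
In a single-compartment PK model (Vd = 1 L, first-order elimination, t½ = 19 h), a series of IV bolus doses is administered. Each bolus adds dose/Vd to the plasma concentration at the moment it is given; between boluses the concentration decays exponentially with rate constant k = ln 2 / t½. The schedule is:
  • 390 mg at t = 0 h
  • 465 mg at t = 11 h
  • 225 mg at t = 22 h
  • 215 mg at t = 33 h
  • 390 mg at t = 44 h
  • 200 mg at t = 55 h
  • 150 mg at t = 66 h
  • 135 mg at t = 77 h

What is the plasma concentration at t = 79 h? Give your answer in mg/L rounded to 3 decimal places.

539.985 mg/L

k = ln 2 / 19 = 0.03648 per h
Dose 1 (390 mg at t=0 h): 390·exp(−0.03648·79) = 21.848 mg/L
Dose 2 (465 mg at t=11 h): 465·exp(−0.03648·68) = 38.912 mg/L
Dose 3 (225 mg at t=22 h): 225·exp(−0.03648·57) = 28.125 mg/L
Dose 4 (215 mg at t=33 h): 215·exp(−0.03648·46) = 40.145 mg/L
Dose 5 (390 mg at t=44 h): 390·exp(−0.03648·35) = 108.777 mg/L
Dose 6 (200 mg at t=55 h): 200·exp(−0.03648·24) = 83.326 mg/L
Dose 7 (150 mg at t=66 h): 150·exp(−0.03648·13) = 93.352 mg/L
Dose 8 (135 mg at t=77 h): 135·exp(−0.03648·2) = 125.501 mg/L
C(79) = 21.848 + 38.912 + 28.125 + 40.145 + 108.777 + 83.326 + 93.352 + 125.501 = 539.985 mg/L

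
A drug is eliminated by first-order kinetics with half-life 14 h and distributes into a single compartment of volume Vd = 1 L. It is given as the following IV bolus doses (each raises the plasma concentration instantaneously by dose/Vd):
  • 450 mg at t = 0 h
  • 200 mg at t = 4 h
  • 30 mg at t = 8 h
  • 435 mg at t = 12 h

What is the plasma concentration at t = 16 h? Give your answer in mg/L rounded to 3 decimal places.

k = ln 2 / 14 = 0.04951 per h
Dose 1 (450 mg at t=0 h): 450·exp(−0.04951·16) = 203.788 mg/L
Dose 2 (200 mg at t=4 h): 200·exp(−0.04951·12) = 110.409 mg/L
Dose 3 (30 mg at t=8 h): 30·exp(−0.04951·8) = 20.189 mg/L
Dose 4 (435 mg at t=12 h): 435·exp(−0.04951·4) = 356.846 mg/L
C(16) = 203.788 + 110.409 + 20.189 + 356.846 = 691.231 mg/L

691.231 mg/L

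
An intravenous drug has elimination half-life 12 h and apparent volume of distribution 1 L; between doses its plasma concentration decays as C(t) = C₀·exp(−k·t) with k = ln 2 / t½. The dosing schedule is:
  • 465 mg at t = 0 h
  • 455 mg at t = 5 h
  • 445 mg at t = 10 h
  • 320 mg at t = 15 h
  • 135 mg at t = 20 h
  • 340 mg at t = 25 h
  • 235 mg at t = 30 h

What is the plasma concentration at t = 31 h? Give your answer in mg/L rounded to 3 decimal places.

k = ln 2 / 12 = 0.05776 per h
Dose 1 (465 mg at t=0 h): 465·exp(−0.05776·31) = 77.588 mg/L
Dose 2 (455 mg at t=5 h): 455·exp(−0.05776·26) = 101.340 mg/L
Dose 3 (445 mg at t=10 h): 445·exp(−0.05776·21) = 132.299 mg/L
Dose 4 (320 mg at t=15 h): 320·exp(−0.05776·16) = 126.992 mg/L
Dose 5 (135 mg at t=20 h): 135·exp(−0.05776·11) = 71.514 mg/L
Dose 6 (340 mg at t=25 h): 340·exp(−0.05776·6) = 240.416 mg/L
Dose 7 (235 mg at t=30 h): 235·exp(−0.05776·1) = 221.810 mg/L
C(31) = 77.588 + 101.340 + 132.299 + 126.992 + 71.514 + 240.416 + 221.810 = 971.959 mg/L

971.959 mg/L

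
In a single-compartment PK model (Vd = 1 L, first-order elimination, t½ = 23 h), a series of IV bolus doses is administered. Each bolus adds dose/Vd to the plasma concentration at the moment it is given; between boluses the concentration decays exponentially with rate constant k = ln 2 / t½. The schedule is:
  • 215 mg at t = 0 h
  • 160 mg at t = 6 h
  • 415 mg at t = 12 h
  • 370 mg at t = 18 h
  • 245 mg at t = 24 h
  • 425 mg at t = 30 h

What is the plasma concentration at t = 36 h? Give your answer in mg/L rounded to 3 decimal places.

1079.214 mg/L

k = ln 2 / 23 = 0.03014 per h
Dose 1 (215 mg at t=0 h): 215·exp(−0.03014·36) = 72.654 mg/L
Dose 2 (160 mg at t=6 h): 160·exp(−0.03014·30) = 64.785 mg/L
Dose 3 (415 mg at t=12 h): 415·exp(−0.03014·24) = 201.340 mg/L
Dose 4 (370 mg at t=18 h): 370·exp(−0.03014·18) = 215.086 mg/L
Dose 5 (245 mg at t=24 h): 245·exp(−0.03014·12) = 170.650 mg/L
Dose 6 (425 mg at t=30 h): 425·exp(−0.03014·6) = 354.699 mg/L
C(36) = 72.654 + 64.785 + 201.340 + 215.086 + 170.650 + 354.699 = 1079.214 mg/L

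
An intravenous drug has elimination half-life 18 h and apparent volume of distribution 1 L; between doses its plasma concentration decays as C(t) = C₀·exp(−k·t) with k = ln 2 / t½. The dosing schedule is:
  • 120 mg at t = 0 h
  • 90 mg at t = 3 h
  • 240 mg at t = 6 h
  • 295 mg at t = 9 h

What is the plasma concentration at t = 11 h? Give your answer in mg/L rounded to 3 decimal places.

615.801 mg/L

k = ln 2 / 18 = 0.03851 per h
Dose 1 (120 mg at t=0 h): 120·exp(−0.03851·11) = 78.563 mg/L
Dose 2 (90 mg at t=3 h): 90·exp(−0.03851·8) = 66.138 mg/L
Dose 3 (240 mg at t=6 h): 240·exp(−0.03851·5) = 197.967 mg/L
Dose 4 (295 mg at t=9 h): 295·exp(−0.03851·2) = 273.133 mg/L
C(11) = 78.563 + 66.138 + 197.967 + 273.133 = 615.801 mg/L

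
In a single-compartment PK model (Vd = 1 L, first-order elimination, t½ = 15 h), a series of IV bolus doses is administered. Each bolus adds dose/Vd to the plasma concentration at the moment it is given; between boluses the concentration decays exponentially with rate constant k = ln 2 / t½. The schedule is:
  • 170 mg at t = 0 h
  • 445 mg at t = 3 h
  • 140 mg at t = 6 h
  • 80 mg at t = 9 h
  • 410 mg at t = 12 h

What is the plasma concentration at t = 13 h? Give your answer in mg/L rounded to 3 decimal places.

932.855 mg/L

k = ln 2 / 15 = 0.04621 per h
Dose 1 (170 mg at t=0 h): 170·exp(−0.04621·13) = 93.230 mg/L
Dose 2 (445 mg at t=3 h): 445·exp(−0.04621·10) = 280.332 mg/L
Dose 3 (140 mg at t=6 h): 140·exp(−0.04621·7) = 101.309 mg/L
Dose 4 (80 mg at t=9 h): 80·exp(−0.04621·4) = 66.499 mg/L
Dose 5 (410 mg at t=12 h): 410·exp(−0.04621·1) = 391.485 mg/L
C(13) = 93.230 + 280.332 + 101.309 + 66.499 + 391.485 = 932.855 mg/L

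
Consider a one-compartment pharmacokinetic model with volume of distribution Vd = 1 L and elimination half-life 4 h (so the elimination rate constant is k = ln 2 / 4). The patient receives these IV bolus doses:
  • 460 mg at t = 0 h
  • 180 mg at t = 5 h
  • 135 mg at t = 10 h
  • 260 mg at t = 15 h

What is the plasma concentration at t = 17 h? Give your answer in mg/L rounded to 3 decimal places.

k = ln 2 / 4 = 0.17329 per h
Dose 1 (460 mg at t=0 h): 460·exp(−0.17329·17) = 24.176 mg/L
Dose 2 (180 mg at t=5 h): 180·exp(−0.17329·12) = 22.500 mg/L
Dose 3 (135 mg at t=10 h): 135·exp(−0.17329·7) = 40.136 mg/L
Dose 4 (260 mg at t=15 h): 260·exp(−0.17329·2) = 183.848 mg/L
C(17) = 24.176 + 22.500 + 40.136 + 183.848 = 270.659 mg/L

270.659 mg/L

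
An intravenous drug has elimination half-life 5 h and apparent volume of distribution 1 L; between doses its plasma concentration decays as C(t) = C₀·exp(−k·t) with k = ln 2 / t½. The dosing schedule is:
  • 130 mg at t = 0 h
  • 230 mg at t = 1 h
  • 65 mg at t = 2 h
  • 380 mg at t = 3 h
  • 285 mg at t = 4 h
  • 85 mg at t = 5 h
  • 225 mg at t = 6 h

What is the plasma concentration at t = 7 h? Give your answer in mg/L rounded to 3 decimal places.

848.448 mg/L

k = ln 2 / 5 = 0.13863 per h
Dose 1 (130 mg at t=0 h): 130·exp(−0.13863·7) = 49.261 mg/L
Dose 2 (230 mg at t=1 h): 230·exp(−0.13863·6) = 100.113 mg/L
Dose 3 (65 mg at t=2 h): 65·exp(−0.13863·5) = 32.500 mg/L
Dose 4 (380 mg at t=3 h): 380·exp(−0.13863·4) = 218.253 mg/L
Dose 5 (285 mg at t=4 h): 285·exp(−0.13863·3) = 188.030 mg/L
Dose 6 (85 mg at t=5 h): 85·exp(−0.13863·2) = 64.418 mg/L
Dose 7 (225 mg at t=6 h): 225·exp(−0.13863·1) = 195.874 mg/L
C(7) = 49.261 + 100.113 + 32.500 + 218.253 + 188.030 + 64.418 + 195.874 = 848.448 mg/L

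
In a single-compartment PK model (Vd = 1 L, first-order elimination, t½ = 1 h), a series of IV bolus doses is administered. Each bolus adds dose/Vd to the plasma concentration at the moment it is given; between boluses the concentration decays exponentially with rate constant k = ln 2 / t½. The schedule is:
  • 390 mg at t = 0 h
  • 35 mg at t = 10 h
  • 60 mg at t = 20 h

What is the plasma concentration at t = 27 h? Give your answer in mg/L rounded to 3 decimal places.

k = ln 2 / 1 = 0.69315 per h
Dose 1 (390 mg at t=0 h): 390·exp(−0.69315·27) = 0.000 mg/L
Dose 2 (35 mg at t=10 h): 35·exp(−0.69315·17) = 0.000 mg/L
Dose 3 (60 mg at t=20 h): 60·exp(−0.69315·7) = 0.469 mg/L
C(27) = 0.000 + 0.000 + 0.469 = 0.469 mg/L

0.469 mg/L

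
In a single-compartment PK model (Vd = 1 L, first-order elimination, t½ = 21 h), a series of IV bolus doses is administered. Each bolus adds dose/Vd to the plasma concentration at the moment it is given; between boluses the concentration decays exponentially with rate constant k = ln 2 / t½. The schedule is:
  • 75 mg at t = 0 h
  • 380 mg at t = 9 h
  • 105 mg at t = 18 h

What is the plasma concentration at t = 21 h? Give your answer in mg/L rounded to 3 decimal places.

k = ln 2 / 21 = 0.03301 per h
Dose 1 (75 mg at t=0 h): 75·exp(−0.03301·21) = 37.500 mg/L
Dose 2 (380 mg at t=9 h): 380·exp(−0.03301·12) = 255.721 mg/L
Dose 3 (105 mg at t=18 h): 105·exp(−0.03301·3) = 95.101 mg/L
C(21) = 37.500 + 255.721 + 95.101 = 388.322 mg/L

388.322 mg/L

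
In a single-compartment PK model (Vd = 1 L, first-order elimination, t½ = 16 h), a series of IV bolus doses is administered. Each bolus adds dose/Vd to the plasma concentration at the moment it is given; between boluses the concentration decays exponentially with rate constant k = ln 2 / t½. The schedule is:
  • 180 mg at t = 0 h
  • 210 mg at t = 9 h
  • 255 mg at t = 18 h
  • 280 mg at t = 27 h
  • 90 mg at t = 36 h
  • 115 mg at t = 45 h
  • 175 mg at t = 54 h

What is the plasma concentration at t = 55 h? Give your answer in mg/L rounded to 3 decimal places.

461.484 mg/L

k = ln 2 / 16 = 0.04332 per h
Dose 1 (180 mg at t=0 h): 180·exp(−0.04332·55) = 16.614 mg/L
Dose 2 (210 mg at t=9 h): 210·exp(−0.04332·46) = 28.626 mg/L
Dose 3 (255 mg at t=18 h): 255·exp(−0.04332·37) = 51.334 mg/L
Dose 4 (280 mg at t=27 h): 280·exp(−0.04332·28) = 83.244 mg/L
Dose 5 (90 mg at t=36 h): 90·exp(−0.04332·19) = 39.516 mg/L
Dose 6 (115 mg at t=45 h): 115·exp(−0.04332·10) = 74.568 mg/L
Dose 7 (175 mg at t=54 h): 175·exp(−0.04332·1) = 167.581 mg/L
C(55) = 16.614 + 28.626 + 51.334 + 83.244 + 39.516 + 74.568 + 167.581 = 461.484 mg/L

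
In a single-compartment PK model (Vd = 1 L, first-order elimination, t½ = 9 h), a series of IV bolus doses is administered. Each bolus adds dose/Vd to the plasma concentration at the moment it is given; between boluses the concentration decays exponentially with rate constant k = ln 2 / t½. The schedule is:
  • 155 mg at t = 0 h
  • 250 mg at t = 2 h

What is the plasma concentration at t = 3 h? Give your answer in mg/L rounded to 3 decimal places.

k = ln 2 / 9 = 0.07702 per h
Dose 1 (155 mg at t=0 h): 155·exp(−0.07702·3) = 123.024 mg/L
Dose 2 (250 mg at t=2 h): 250·exp(−0.07702·1) = 231.469 mg/L
C(3) = 123.024 + 231.469 = 354.492 mg/L

354.492 mg/L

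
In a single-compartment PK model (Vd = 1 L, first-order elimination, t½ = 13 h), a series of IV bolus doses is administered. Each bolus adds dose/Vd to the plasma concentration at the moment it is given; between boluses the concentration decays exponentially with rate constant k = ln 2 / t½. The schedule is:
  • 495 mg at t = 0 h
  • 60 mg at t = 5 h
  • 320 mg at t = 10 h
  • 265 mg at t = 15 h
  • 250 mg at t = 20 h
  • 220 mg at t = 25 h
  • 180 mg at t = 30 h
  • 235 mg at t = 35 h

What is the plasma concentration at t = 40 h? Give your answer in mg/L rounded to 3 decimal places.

673.012 mg/L

k = ln 2 / 13 = 0.05332 per h
Dose 1 (495 mg at t=0 h): 495·exp(−0.05332·40) = 58.662 mg/L
Dose 2 (60 mg at t=5 h): 60·exp(−0.05332·35) = 9.283 mg/L
Dose 3 (320 mg at t=10 h): 320·exp(−0.05332·30) = 64.635 mg/L
Dose 4 (265 mg at t=15 h): 265·exp(−0.05332·25) = 69.878 mg/L
Dose 5 (250 mg at t=20 h): 250·exp(−0.05332·20) = 86.063 mg/L
Dose 6 (220 mg at t=25 h): 220·exp(−0.05332·15) = 98.874 mg/L
Dose 7 (180 mg at t=30 h): 180·exp(−0.05332·10) = 105.611 mg/L
Dose 8 (235 mg at t=35 h): 235·exp(−0.05332·5) = 180.006 mg/L
C(40) = 58.662 + 9.283 + 64.635 + 69.878 + 86.063 + 98.874 + 105.611 + 180.006 = 673.012 mg/L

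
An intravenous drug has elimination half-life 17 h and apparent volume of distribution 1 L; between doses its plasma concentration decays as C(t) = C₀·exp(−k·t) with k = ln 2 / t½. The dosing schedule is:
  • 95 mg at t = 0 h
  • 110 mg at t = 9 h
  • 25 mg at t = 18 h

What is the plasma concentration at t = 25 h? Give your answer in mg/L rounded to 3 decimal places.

110.361 mg/L

k = ln 2 / 17 = 0.04077 per h
Dose 1 (95 mg at t=0 h): 95·exp(−0.04077·25) = 34.279 mg/L
Dose 2 (110 mg at t=9 h): 110·exp(−0.04077·16) = 57.289 mg/L
Dose 3 (25 mg at t=18 h): 25·exp(−0.04077·7) = 18.793 mg/L
C(25) = 34.279 + 57.289 + 18.793 = 110.361 mg/L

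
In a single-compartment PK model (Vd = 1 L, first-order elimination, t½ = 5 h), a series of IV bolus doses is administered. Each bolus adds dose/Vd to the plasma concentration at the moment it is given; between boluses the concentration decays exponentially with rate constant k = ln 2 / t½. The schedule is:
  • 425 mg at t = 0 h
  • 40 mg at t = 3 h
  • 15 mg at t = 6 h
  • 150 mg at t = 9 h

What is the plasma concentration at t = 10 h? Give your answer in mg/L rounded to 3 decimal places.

k = ln 2 / 5 = 0.13863 per h
Dose 1 (425 mg at t=0 h): 425·exp(−0.13863·10) = 106.250 mg/L
Dose 2 (40 mg at t=3 h): 40·exp(−0.13863·7) = 15.157 mg/L
Dose 3 (15 mg at t=6 h): 15·exp(−0.13863·4) = 8.615 mg/L
Dose 4 (150 mg at t=9 h): 150·exp(−0.13863·1) = 130.583 mg/L
C(10) = 106.250 + 15.157 + 8.615 + 130.583 = 260.605 mg/L

260.605 mg/L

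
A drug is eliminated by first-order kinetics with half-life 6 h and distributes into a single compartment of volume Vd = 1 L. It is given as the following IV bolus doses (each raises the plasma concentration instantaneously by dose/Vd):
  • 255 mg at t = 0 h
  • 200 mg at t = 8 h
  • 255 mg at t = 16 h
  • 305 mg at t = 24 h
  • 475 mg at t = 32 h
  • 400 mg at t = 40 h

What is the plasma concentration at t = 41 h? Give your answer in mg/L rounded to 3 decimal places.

k = ln 2 / 6 = 0.11552 per h
Dose 1 (255 mg at t=0 h): 255·exp(−0.11552·41) = 2.236 mg/L
Dose 2 (200 mg at t=8 h): 200·exp(−0.11552·33) = 4.419 mg/L
Dose 3 (255 mg at t=16 h): 255·exp(−0.11552·25) = 14.199 mg/L
Dose 4 (305 mg at t=24 h): 305·exp(−0.11552·17) = 42.794 mg/L
Dose 5 (475 mg at t=32 h): 475·exp(−0.11552·9) = 167.938 mg/L
Dose 6 (400 mg at t=40 h): 400·exp(−0.11552·1) = 356.359 mg/L
C(41) = 2.236 + 4.419 + 14.199 + 42.794 + 167.938 + 356.359 = 587.945 mg/L

587.945 mg/L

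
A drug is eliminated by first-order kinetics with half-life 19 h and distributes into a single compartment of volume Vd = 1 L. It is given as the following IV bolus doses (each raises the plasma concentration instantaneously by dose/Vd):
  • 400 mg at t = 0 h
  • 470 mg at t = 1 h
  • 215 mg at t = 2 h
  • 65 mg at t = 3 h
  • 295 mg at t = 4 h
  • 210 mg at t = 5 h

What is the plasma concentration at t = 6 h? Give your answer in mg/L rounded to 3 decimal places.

k = ln 2 / 19 = 0.03648 per h
Dose 1 (400 mg at t=0 h): 400·exp(−0.03648·6) = 321.364 mg/L
Dose 2 (470 mg at t=1 h): 470·exp(−0.03648·5) = 391.633 mg/L
Dose 3 (215 mg at t=2 h): 215·exp(−0.03648·4) = 185.808 mg/L
Dose 4 (65 mg at t=3 h): 65·exp(−0.03648·3) = 58.262 mg/L
Dose 5 (295 mg at t=4 h): 295·exp(−0.03648·2) = 274.242 mg/L
Dose 6 (210 mg at t=5 h): 210·exp(−0.03648·1) = 202.477 mg/L
C(6) = 321.364 + 391.633 + 185.808 + 58.262 + 274.242 + 202.477 = 1433.786 mg/L

1433.786 mg/L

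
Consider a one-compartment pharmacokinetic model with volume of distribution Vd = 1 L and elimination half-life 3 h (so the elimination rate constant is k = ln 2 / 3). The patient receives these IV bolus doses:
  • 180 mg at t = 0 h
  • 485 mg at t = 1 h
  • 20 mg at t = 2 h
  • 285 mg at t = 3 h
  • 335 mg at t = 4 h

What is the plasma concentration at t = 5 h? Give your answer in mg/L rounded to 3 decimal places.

k = ln 2 / 3 = 0.23105 per h
Dose 1 (180 mg at t=0 h): 180·exp(−0.23105·5) = 56.696 mg/L
Dose 2 (485 mg at t=1 h): 485·exp(−0.23105·4) = 192.472 mg/L
Dose 3 (20 mg at t=2 h): 20·exp(−0.23105·3) = 10.000 mg/L
Dose 4 (285 mg at t=3 h): 285·exp(−0.23105·2) = 179.539 mg/L
Dose 5 (335 mg at t=4 h): 335·exp(−0.23105·1) = 265.890 mg/L
C(5) = 56.696 + 192.472 + 10.000 + 179.539 + 265.890 = 704.597 mg/L

704.597 mg/L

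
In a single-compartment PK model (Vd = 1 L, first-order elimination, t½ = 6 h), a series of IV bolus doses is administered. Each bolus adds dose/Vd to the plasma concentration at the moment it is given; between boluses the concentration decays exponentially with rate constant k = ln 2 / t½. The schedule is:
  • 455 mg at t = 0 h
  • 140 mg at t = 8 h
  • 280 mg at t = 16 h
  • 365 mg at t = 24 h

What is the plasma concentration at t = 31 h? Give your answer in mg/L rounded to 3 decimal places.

k = ln 2 / 6 = 0.11552 per h
Dose 1 (455 mg at t=0 h): 455·exp(−0.11552·31) = 12.667 mg/L
Dose 2 (140 mg at t=8 h): 140·exp(−0.11552·23) = 9.822 mg/L
Dose 3 (280 mg at t=16 h): 280·exp(−0.11552·15) = 49.497 mg/L
Dose 4 (365 mg at t=24 h): 365·exp(−0.11552·7) = 162.589 mg/L
C(31) = 12.667 + 9.822 + 49.497 + 162.589 = 234.575 mg/L

234.575 mg/L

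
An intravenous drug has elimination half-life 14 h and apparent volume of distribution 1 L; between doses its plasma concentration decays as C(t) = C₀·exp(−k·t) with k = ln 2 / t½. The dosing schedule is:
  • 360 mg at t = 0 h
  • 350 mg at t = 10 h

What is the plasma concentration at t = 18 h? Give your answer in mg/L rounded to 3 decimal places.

383.193 mg/L

k = ln 2 / 14 = 0.04951 per h
Dose 1 (360 mg at t=0 h): 360·exp(−0.04951·18) = 147.660 mg/L
Dose 2 (350 mg at t=10 h): 350·exp(−0.04951·8) = 235.533 mg/L
C(18) = 147.660 + 235.533 = 383.193 mg/L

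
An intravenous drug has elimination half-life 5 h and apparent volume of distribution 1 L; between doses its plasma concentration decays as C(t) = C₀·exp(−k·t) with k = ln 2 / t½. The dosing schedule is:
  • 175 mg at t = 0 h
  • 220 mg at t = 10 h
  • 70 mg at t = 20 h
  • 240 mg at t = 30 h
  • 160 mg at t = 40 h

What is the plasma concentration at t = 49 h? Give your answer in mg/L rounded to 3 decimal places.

65.618 mg/L

k = ln 2 / 5 = 0.13863 per h
Dose 1 (175 mg at t=0 h): 175·exp(−0.13863·49) = 0.196 mg/L
Dose 2 (220 mg at t=10 h): 220·exp(−0.13863·39) = 0.987 mg/L
Dose 3 (70 mg at t=20 h): 70·exp(−0.13863·29) = 1.256 mg/L
Dose 4 (240 mg at t=30 h): 240·exp(−0.13863·19) = 17.230 mg/L
Dose 5 (160 mg at t=40 h): 160·exp(−0.13863·9) = 45.948 mg/L
C(49) = 0.196 + 0.987 + 1.256 + 17.230 + 45.948 = 65.618 mg/L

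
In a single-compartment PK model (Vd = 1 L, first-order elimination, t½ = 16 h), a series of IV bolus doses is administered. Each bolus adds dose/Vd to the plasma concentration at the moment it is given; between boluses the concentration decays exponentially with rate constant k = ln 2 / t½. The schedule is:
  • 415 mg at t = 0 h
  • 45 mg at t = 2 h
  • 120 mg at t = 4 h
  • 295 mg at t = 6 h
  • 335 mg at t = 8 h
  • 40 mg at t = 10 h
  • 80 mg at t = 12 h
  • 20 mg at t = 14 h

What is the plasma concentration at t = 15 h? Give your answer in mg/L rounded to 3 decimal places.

k = ln 2 / 16 = 0.04332 per h
Dose 1 (415 mg at t=0 h): 415·exp(−0.04332·15) = 216.687 mg/L
Dose 2 (45 mg at t=2 h): 45·exp(−0.04332·13) = 25.623 mg/L
Dose 3 (120 mg at t=4 h): 120·exp(−0.04332·11) = 74.511 mg/L
Dose 4 (295 mg at t=6 h): 295·exp(−0.04332·9) = 199.753 mg/L
Dose 5 (335 mg at t=8 h): 335·exp(−0.04332·7) = 247.368 mg/L
Dose 6 (40 mg at t=10 h): 40·exp(−0.04332·5) = 32.210 mg/L
Dose 7 (80 mg at t=12 h): 80·exp(−0.04332·3) = 70.250 mg/L
Dose 8 (20 mg at t=14 h): 20·exp(−0.04332·1) = 19.152 mg/L
C(15) = 216.687 + 25.623 + 74.511 + 199.753 + 247.368 + 32.210 + 70.250 + 19.152 = 885.554 mg/L

885.554 mg/L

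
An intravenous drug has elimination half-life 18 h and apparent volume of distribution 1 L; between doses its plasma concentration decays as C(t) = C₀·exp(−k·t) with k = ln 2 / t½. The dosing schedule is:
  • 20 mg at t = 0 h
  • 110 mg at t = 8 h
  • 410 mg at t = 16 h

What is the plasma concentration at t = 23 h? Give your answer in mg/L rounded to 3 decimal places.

k = ln 2 / 18 = 0.03851 per h
Dose 1 (20 mg at t=0 h): 20·exp(−0.03851·23) = 8.249 mg/L
Dose 2 (110 mg at t=8 h): 110·exp(−0.03851·15) = 61.735 mg/L
Dose 3 (410 mg at t=16 h): 410·exp(−0.03851·7) = 313.124 mg/L
C(23) = 8.249 + 61.735 + 313.124 = 383.108 mg/L

383.108 mg/L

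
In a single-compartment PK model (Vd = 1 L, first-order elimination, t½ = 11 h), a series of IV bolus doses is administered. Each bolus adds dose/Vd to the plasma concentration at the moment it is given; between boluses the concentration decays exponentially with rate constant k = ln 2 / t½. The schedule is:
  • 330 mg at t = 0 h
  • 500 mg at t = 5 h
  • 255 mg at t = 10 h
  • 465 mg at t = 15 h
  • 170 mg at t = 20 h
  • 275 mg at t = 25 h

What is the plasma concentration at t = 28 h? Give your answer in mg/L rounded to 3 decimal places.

k = ln 2 / 11 = 0.06301 per h
Dose 1 (330 mg at t=0 h): 330·exp(−0.06301·28) = 56.527 mg/L
Dose 2 (500 mg at t=5 h): 500·exp(−0.06301·23) = 117.366 mg/L
Dose 3 (255 mg at t=10 h): 255·exp(−0.06301·18) = 82.025 mg/L
Dose 4 (465 mg at t=15 h): 465·exp(−0.06301·13) = 204.970 mg/L
Dose 5 (170 mg at t=20 h): 170·exp(−0.06301·8) = 102.688 mg/L
Dose 6 (275 mg at t=25 h): 275·exp(−0.06301·3) = 227.632 mg/L
C(28) = 56.527 + 117.366 + 82.025 + 204.970 + 102.688 + 227.632 = 791.208 mg/L

791.208 mg/L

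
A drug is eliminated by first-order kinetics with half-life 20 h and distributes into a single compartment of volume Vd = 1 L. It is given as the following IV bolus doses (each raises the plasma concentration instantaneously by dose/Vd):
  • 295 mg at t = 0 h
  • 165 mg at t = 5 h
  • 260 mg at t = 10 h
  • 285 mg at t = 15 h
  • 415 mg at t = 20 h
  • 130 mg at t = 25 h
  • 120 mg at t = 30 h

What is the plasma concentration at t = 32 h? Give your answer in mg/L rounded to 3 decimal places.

k = ln 2 / 20 = 0.03466 per h
Dose 1 (295 mg at t=0 h): 295·exp(−0.03466·32) = 97.314 mg/L
Dose 2 (165 mg at t=5 h): 165·exp(−0.03466·27) = 64.728 mg/L
Dose 3 (260 mg at t=10 h): 260·exp(−0.03466·22) = 121.294 mg/L
Dose 4 (285 mg at t=15 h): 285·exp(−0.03466·17) = 158.114 mg/L
Dose 5 (415 mg at t=20 h): 415·exp(−0.03466·12) = 273.798 mg/L
Dose 6 (130 mg at t=25 h): 130·exp(−0.03466·7) = 101.996 mg/L
Dose 7 (120 mg at t=30 h): 120·exp(−0.03466·2) = 111.964 mg/L
C(32) = 97.314 + 64.728 + 121.294 + 158.114 + 273.798 + 101.996 + 111.964 = 929.208 mg/L

929.208 mg/L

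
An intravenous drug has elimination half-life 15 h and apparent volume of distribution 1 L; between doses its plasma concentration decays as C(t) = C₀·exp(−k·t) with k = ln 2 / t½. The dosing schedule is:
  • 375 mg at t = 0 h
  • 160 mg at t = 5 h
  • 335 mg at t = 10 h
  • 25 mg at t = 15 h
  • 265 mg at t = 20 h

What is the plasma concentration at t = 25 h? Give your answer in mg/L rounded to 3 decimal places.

k = ln 2 / 15 = 0.04621 per h
Dose 1 (375 mg at t=0 h): 375·exp(−0.04621·25) = 118.118 mg/L
Dose 2 (160 mg at t=5 h): 160·exp(−0.04621·20) = 63.496 mg/L
Dose 3 (335 mg at t=10 h): 335·exp(−0.04621·15) = 167.500 mg/L
Dose 4 (25 mg at t=15 h): 25·exp(−0.04621·10) = 15.749 mg/L
Dose 5 (265 mg at t=20 h): 265·exp(−0.04621·5) = 210.331 mg/L
C(25) = 118.118 + 63.496 + 167.500 + 15.749 + 210.331 = 575.193 mg/L

575.193 mg/L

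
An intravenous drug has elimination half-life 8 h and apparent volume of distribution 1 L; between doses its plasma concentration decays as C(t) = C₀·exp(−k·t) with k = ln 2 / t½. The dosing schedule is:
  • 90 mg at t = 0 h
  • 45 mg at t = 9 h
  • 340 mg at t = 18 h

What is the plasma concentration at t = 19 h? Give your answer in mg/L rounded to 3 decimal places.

k = ln 2 / 8 = 0.08664 per h
Dose 1 (90 mg at t=0 h): 90·exp(−0.08664·19) = 17.350 mg/L
Dose 2 (45 mg at t=9 h): 45·exp(−0.08664·10) = 18.920 mg/L
Dose 3 (340 mg at t=18 h): 340·exp(−0.08664·1) = 311.781 mg/L
C(19) = 17.350 + 18.920 + 311.781 = 348.051 mg/L

348.051 mg/L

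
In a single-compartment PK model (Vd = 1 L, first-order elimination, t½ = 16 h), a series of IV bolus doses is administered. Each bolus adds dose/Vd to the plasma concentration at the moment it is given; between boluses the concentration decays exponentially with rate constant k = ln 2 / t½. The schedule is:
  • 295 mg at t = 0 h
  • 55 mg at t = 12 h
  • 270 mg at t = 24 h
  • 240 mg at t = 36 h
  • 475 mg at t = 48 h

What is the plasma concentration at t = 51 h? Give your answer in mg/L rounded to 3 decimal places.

k = ln 2 / 16 = 0.04332 per h
Dose 1 (295 mg at t=0 h): 295·exp(−0.04332·51) = 32.381 mg/L
Dose 2 (55 mg at t=12 h): 55·exp(−0.04332·39) = 10.153 mg/L
Dose 3 (270 mg at t=24 h): 270·exp(−0.04332·27) = 83.825 mg/L
Dose 4 (240 mg at t=36 h): 240·exp(−0.04332·15) = 125.313 mg/L
Dose 5 (475 mg at t=48 h): 475·exp(−0.04332·3) = 417.110 mg/L
C(51) = 32.381 + 10.153 + 83.825 + 125.313 + 417.110 = 668.782 mg/L

668.782 mg/L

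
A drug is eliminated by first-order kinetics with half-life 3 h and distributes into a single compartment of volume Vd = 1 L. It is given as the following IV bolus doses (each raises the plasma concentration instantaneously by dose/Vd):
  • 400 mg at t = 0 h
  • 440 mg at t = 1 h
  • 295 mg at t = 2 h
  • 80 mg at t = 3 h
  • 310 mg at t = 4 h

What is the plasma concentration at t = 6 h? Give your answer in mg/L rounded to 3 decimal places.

k = ln 2 / 3 = 0.23105 per h
Dose 1 (400 mg at t=0 h): 400·exp(−0.23105·6) = 100.000 mg/L
Dose 2 (440 mg at t=1 h): 440·exp(−0.23105·5) = 138.591 mg/L
Dose 3 (295 mg at t=2 h): 295·exp(−0.23105·4) = 117.071 mg/L
Dose 4 (80 mg at t=3 h): 80·exp(−0.23105·3) = 40.000 mg/L
Dose 5 (310 mg at t=4 h): 310·exp(−0.23105·2) = 195.288 mg/L
C(6) = 100.000 + 138.591 + 117.071 + 40.000 + 195.288 = 590.950 mg/L

590.950 mg/L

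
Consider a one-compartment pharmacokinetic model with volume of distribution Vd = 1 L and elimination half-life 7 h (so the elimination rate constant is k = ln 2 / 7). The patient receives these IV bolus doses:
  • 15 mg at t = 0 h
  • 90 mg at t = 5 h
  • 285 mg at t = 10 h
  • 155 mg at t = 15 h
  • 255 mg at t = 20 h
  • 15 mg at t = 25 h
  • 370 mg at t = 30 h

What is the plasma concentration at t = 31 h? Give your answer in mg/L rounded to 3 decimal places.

k = ln 2 / 7 = 0.09902 per h
Dose 1 (15 mg at t=0 h): 15·exp(−0.09902·31) = 0.697 mg/L
Dose 2 (90 mg at t=5 h): 90·exp(−0.09902·26) = 6.857 mg/L
Dose 3 (285 mg at t=10 h): 285·exp(−0.09902·21) = 35.625 mg/L
Dose 4 (155 mg at t=15 h): 155·exp(−0.09902·16) = 31.788 mg/L
Dose 5 (255 mg at t=20 h): 255·exp(−0.09902·11) = 85.801 mg/L
Dose 6 (15 mg at t=25 h): 15·exp(−0.09902·6) = 8.281 mg/L
Dose 7 (370 mg at t=30 h): 370·exp(−0.09902·1) = 335.118 mg/L
C(31) = 0.697 + 6.857 + 35.625 + 31.788 + 85.801 + 8.281 + 335.118 = 504.166 mg/L

504.166 mg/L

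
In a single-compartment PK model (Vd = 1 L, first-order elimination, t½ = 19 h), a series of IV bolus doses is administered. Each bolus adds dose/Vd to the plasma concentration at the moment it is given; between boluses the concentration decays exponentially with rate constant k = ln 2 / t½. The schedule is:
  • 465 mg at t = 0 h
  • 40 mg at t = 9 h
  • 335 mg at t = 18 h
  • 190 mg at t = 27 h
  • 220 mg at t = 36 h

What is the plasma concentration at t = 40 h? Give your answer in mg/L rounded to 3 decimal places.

579.490 mg/L

k = ln 2 / 19 = 0.03648 per h
Dose 1 (465 mg at t=0 h): 465·exp(−0.03648·40) = 108.070 mg/L
Dose 2 (40 mg at t=9 h): 40·exp(−0.03648·31) = 12.909 mg/L
Dose 3 (335 mg at t=18 h): 335·exp(−0.03648·22) = 150.136 mg/L
Dose 4 (190 mg at t=27 h): 190·exp(−0.03648·13) = 118.246 mg/L
Dose 5 (220 mg at t=36 h): 220·exp(−0.03648·4) = 190.129 mg/L
C(40) = 108.070 + 12.909 + 150.136 + 118.246 + 190.129 = 579.490 mg/L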